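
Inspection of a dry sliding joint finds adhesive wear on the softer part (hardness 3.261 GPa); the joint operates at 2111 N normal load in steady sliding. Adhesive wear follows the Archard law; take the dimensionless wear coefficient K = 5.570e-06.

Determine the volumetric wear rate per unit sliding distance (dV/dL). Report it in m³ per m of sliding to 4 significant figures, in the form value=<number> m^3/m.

All arithmetic keeps full precision, and quoted intermediates are rounded, and a lone final rounding: four significant figures.
Convert: Hardness H = 3.261 GPa = 3.261e+09 Pa.
Collected in SI base units: W = 2111 N, H = 3.261e+09 Pa, K = 5.570e-06.
Rate of wear dV/dL = K·W/H (no L dependence): 5.570e-06 · 2111 / 3.261e+09 = 3.606e-12 m³/m.

value=3.606e-12 m^3/m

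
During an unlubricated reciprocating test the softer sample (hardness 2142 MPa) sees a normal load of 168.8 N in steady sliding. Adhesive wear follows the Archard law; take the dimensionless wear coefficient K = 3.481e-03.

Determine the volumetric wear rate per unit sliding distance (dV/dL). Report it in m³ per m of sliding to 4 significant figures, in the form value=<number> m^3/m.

All working math maintains full precision; the intermediates are shown rounded, and rounded once at the end: 4 significant digits.
Hardness H = 2142 MPa = 2.142e+09 Pa.
Collected in SI base units: W = 168.8 N, H = 2.142e+09 Pa, K = 3.481e-03.
The wear rate dV/dL = K·W/H, so: 3.481e-03 · 168.8 / 2.142e+09 = 2.743e-10 m³/m.

value=2.743e-10 m^3/m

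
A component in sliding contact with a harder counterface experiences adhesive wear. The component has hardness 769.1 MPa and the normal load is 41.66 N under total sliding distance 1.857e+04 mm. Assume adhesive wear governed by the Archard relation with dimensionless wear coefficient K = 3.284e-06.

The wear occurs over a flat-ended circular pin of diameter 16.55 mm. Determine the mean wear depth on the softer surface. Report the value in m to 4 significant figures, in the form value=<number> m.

Intermediate values appear rounded. The computation carries full float precision; one final rounding: four significant digits.
Convert: Distance L = 1.857e+04 mm = 18.57 m.
Convert: Hardness H = 769.1 MPa = 7.691e+08 Pa.
Convert: Pin diameter d = 16.55 mm = 0.01655 m. Contact area A = π·d²/4 = π·(0.01655 m)²/4 = 2.151e-04 m².
Collected in SI base units: W = 41.66 N, H = 7.691e+08 Pa, K = 3.284e-06.
Worn volume V = K·W·L/H = 3.284e-06 · 41.66 · 18.57 / 7.691e+08 = 3.303e-12 m³.
Depth h = V/A = 3.303e-12 / 2.151e-04 = 1.536e-08 m.

value=1.536e-08 m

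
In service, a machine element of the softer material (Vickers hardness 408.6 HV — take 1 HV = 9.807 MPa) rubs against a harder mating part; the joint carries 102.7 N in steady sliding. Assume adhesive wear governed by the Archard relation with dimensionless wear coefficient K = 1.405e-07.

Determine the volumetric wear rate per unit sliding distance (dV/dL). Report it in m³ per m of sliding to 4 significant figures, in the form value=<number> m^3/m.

The computation keeps exact precision, and intermediate values appear rounded, and one last rounding: four significant figures.
Convert: Hardness H = 408.6 HV × 9.807 MPa/HV = 4007 MPa = 4.007e+09 Pa.
Restated in SI base units: W = 102.7 N, H = 4.007e+09 Pa, K = 1.405e-07.
Wear rate dV/dL = K·W/H: 1.405e-07 · 102.7 / 4.007e+09 = 3.601e-15 m³/m.

value=3.601e-15 m^3/m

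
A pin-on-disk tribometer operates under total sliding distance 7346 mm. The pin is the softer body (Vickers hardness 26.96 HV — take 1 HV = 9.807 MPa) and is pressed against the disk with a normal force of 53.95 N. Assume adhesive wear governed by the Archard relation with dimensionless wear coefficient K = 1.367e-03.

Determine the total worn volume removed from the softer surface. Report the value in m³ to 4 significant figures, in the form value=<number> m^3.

Quoted intermediates are rounded — every step runs at exact precision, and a single final rounding, at 4 significant digits.
Distance L = 7346 mm = 7.346 m.
Hardness H = 26.96 HV × 9.807 MPa/HV = 264.4 MPa = 2.644e+08 Pa.
Expressed in SI base units: W = 53.95 N, H = 2.644e+08 Pa, K = 1.367e-03.
By Archard's law, V = K·W·L/H = 1.367e-03 · 53.95 · 7.346 / 2.644e+08 = 2.049e-09 m³.

value=2.049e-09 m^3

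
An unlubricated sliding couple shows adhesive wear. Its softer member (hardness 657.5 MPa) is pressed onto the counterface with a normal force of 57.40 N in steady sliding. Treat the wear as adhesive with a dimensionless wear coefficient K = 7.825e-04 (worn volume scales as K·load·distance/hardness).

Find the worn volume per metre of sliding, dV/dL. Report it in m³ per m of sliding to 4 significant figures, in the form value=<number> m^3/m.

Quoted intermediates are rounded; all arithmetic maintains full float precision; a single final rounding: 4 significant figures.
Convert: Hardness H = 657.5 MPa = 6.575e+08 Pa.
SI base units throughout: W = 57.40 N, H = 6.575e+08 Pa, K = 7.825e-04.
The wear rate dV/dL = K·W/H, per unit distance: 7.825e-04 · 57.40 / 6.575e+08 = 6.831e-11 m³/m.

value=6.831e-11 m^3/m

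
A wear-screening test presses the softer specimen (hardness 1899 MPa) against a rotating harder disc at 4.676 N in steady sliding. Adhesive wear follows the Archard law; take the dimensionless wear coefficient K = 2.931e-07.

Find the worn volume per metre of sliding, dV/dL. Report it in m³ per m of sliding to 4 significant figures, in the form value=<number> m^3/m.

Intermediate values are displayed rounded. Each operation keeps full float precision, and one last rounding to four significant figures.
Convert: Hardness H = 1899 MPa = 1.899e+09 Pa.
Working in SI base units: W = 4.676 N, H = 1.899e+09 Pa, K = 2.931e-07.
Rate of wear dV/dL = K·W/H, per unit distance: 2.931e-07 · 4.676 / 1.899e+09 = 7.217e-16 m³/m.

value=7.217e-16 m^3/m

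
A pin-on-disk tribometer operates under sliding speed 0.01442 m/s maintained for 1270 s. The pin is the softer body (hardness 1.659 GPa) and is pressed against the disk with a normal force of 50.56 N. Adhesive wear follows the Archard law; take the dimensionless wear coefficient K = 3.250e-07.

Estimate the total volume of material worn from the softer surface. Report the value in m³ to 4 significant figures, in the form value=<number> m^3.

value=1.814e-13 m^3

All arithmetic runs at full float precision, and intermediate values are shown rounded, and rounded just once, at four significant digits.
Convert: The distance L = v·t = 0.01442 m/s × 1270 s = 18.31 m.
Convert: Hardness H = 1.659 GPa = 1.659e+09 Pa.
Working in SI base units: W = 50.56 N, H = 1.659e+09 Pa, K = 3.250e-07.
The Archard volume V = K·W·L/H = 3.250e-07 · 50.56 · 18.31 / 1.659e+09 = 1.814e-13 m³.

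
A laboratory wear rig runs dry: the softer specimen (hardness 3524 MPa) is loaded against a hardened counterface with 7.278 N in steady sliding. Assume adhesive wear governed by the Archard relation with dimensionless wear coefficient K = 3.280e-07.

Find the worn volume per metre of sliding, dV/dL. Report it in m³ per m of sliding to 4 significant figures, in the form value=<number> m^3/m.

Intermediate values are printed rounded. Every step keeps exact precision, and rounded just once to four significant figures.
Hardness H = 3524 MPa = 3.524e+09 Pa.
Working in SI base units: W = 7.278 N, H = 3.524e+09 Pa, K = 3.280e-07.
The wear rate dV/dL = K·W/H — distance-free: 3.280e-07 · 7.278 / 3.524e+09 = 6.774e-16 m³/m.

value=6.774e-16 m^3/m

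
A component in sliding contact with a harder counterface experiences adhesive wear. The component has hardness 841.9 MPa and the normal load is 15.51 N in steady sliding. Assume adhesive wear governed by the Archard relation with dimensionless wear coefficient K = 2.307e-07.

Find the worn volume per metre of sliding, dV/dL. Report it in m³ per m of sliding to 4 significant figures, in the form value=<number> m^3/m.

value=4.250e-15 m^3/m

The intermediates are shown rounded; the computation holds full float precision — rounded once at the end to four significant figures.
Convert: Hardness H = 841.9 MPa = 8.419e+08 Pa.
In SI base units, W = 15.51 N, H = 8.419e+08 Pa, K = 2.307e-07.
The wear rate dV/dL = K·W/H (no L dependence): 2.307e-07 · 15.51 / 8.419e+08 = 4.250e-15 m³/m.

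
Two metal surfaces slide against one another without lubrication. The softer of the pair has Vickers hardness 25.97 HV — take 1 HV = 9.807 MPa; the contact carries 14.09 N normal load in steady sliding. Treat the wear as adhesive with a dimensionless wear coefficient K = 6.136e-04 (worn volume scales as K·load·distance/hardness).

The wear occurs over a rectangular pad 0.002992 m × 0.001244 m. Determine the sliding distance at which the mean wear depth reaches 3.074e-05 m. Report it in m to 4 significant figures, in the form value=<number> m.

value=3.371 m

The computation keeps full precision. Printed values are rounded; a lone final rounding to 4 significant digits.
Hardness H = 25.97 HV × 9.807 MPa/HV = 254.7 MPa = 2.547e+08 Pa.
Contact area A = 0.002992 m × 0.001244 m = 3.722e-06 m².
Collected in SI base units: W = 14.09 N, H = 2.547e+08 Pa, K = 6.136e-04.
At the depth limit, V_lim = h_lim·A = 3.074e-05 · 3.722e-06 = 1.144e-10 m³.
So the life L = V_lim·H/(K·W) = 1.144e-10 · 2.547e+08 / (6.136e-04 · 14.09) = 3.371 m.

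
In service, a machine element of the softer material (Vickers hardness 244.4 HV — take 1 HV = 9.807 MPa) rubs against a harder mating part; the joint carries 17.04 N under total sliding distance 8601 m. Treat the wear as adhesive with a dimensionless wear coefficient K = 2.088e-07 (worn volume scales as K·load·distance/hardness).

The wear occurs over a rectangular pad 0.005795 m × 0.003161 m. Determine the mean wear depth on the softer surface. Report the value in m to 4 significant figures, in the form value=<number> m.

value=6.970e-07 m

Displayed values are rounded; all arithmetic maintains exact precision, and rounded once at the end, at four significant figures.
Hardness H = 244.4 HV × 9.807 MPa/HV = 2397 MPa = 2.397e+09 Pa.
Contact area A = 0.005795 m × 0.003161 m = 1.832e-05 m².
In SI base units: W = 17.04 N, H = 2.397e+09 Pa, K = 2.088e-07.
Archard volume V = K·W·L/H = 2.088e-07 · 17.04 · 8601 / 2.397e+09 = 1.277e-11 m³.
Average depth h = V/A = 1.277e-11 / 1.832e-05 = 6.970e-07 m.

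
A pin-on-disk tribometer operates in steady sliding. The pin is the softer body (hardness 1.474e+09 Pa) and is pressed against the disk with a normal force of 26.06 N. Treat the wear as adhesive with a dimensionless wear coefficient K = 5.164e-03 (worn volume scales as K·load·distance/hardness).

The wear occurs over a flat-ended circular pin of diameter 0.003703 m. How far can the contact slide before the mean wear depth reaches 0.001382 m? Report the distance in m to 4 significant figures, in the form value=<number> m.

All working math carries exact precision; intermediate values are printed rounded; a single final rounding, at four significant digits.
Contact area A = π·d²/4 = π·(0.003703 m)²/4 = 1.077e-05 m².
Restated in SI base units: W = 26.06 N, H = 1.474e+09 Pa, K = 5.164e-03.
Allowed volume V_lim = h_lim·A = 0.001382 · 1.077e-05 = 1.488e-08 m³.
Sliding life L = V_lim·H/(K·W) = 1.488e-08 · 1.474e+09 / (5.164e-03 · 26.06) = 163.0 m.

value=163.0 m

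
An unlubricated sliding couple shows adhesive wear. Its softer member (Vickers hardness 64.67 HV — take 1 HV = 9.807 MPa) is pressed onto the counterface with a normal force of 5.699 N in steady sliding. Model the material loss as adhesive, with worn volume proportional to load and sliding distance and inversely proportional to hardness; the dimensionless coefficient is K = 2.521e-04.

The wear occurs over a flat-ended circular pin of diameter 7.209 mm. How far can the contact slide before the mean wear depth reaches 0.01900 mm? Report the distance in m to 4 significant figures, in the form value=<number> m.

The intermediates appear rounded, and the computation holds full precision — one final rounding, at 4 significant figures.
Convert: Hardness H = 64.67 HV × 9.807 MPa/HV = 634.2 MPa = 6.342e+08 Pa.
Convert: Pin diameter d = 7.209 mm = 0.007209 m. Contact area A = π·d²/4 = π·(0.007209 m)²/4 = 4.082e-05 m².
Convert: Depth limit h_lim = 0.01900 mm = 1.900e-05 m.
Expressed in SI base units: W = 5.699 N, H = 6.342e+08 Pa, K = 2.521e-04.
Permissible volume V_lim = h_lim·A = 1.900e-05 · 4.082e-05 = 7.755e-10 m³.
Inverting, life L = V_lim·H/(K·W) = 7.755e-10 · 6.342e+08 / (2.521e-04 · 5.699) = 342.3 m.

value=342.3 m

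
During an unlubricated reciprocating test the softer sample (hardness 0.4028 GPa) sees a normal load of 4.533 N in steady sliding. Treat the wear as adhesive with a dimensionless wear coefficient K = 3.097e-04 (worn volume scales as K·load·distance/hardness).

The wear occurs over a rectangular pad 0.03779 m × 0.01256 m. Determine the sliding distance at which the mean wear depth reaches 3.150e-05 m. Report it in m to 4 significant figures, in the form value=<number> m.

All arithmetic keeps full precision; the intermediates are printed rounded — a lone final rounding, at four significant figures.
Hardness H = 0.4028 GPa = 4.028e+08 Pa.
Contact area A = 0.03779 m × 0.01256 m = 4.746e-04 m².
In SI base units, W = 4.533 N, H = 4.028e+08 Pa, K = 3.097e-04.
Wearable volume V_lim = h_lim·A = 3.150e-05 · 4.746e-04 = 1.495e-08 m³.
So the life L = V_lim·H/(K·W) = 1.495e-08 · 4.028e+08 / (3.097e-04 · 4.533) = 4290 m.

value=4290 m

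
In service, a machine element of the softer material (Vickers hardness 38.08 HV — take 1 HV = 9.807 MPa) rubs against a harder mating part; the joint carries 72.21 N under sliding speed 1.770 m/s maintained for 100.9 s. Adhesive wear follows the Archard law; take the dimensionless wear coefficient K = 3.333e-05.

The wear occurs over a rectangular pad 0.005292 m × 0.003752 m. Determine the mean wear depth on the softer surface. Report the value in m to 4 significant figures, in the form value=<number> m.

value=5.797e-05 m

The intermediates are displayed rounded. The computation keeps full float precision — rounded once at the end: four significant digits.
Path length L = v·t = 1.770 m/s × 100.9 s = 178.6 m.
Hardness H = 38.08 HV × 9.807 MPa/HV = 373.5 MPa = 3.735e+08 Pa.
Contact area A = 0.005292 m × 0.003752 m = 1.986e-05 m².
Working in SI base units: W = 72.21 N, H = 3.735e+08 Pa, K = 3.333e-05.
Archard relation: V = K·W·L/H = 3.333e-05 · 72.21 · 178.6 / 3.735e+08 = 1.151e-09 m³.
Depth of wear h = V/A = 1.151e-09 / 1.986e-05 = 5.797e-05 m.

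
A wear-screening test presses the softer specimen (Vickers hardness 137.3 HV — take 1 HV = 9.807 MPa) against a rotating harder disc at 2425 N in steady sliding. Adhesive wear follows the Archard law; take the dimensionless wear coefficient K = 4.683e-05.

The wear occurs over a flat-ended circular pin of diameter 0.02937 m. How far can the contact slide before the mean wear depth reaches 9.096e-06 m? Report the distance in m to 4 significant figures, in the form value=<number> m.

value=73.07 m

Every step keeps exact precision. The intermediates are printed rounded — a lone final rounding: four significant figures.
Hardness H = 137.3 HV × 9.807 MPa/HV = 1347 MPa = 1.347e+09 Pa.
Contact area A = π·d²/4 = π·(0.02937 m)²/4 = 6.775e-04 m².
As SI base values: W = 2425 N, H = 1.347e+09 Pa, K = 4.683e-05.
At the depth limit, V_lim = h_lim·A = 9.096e-06 · 6.775e-04 = 6.162e-09 m³.
Life L = V_lim·H/(K·W) = 6.162e-09 · 1.347e+09 / (4.683e-05 · 2425) = 73.07 m.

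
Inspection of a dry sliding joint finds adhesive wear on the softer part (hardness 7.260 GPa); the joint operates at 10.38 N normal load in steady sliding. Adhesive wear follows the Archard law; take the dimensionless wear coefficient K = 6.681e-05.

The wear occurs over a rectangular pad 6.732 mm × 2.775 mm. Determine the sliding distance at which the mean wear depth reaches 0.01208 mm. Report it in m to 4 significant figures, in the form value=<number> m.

All arithmetic maintains exact precision. Intermediate values are shown rounded, and a single final rounding, at four significant digits.
Hardness H = 7.260 GPa = 7.260e+09 Pa.
Pad sides 6.732 mm × 2.775 mm = 0.006732 m × 0.002775 m. Contact area A = 0.006732 m × 0.002775 m = 1.868e-05 m².
Depth limit h_lim = 0.01208 mm = 1.208e-05 m.
Expressed in SI base units: W = 10.38 N, H = 7.260e+09 Pa, K = 6.681e-05.
Volume at the limit: V_lim = h_lim·A = 1.208e-05 · 1.868e-05 = 2.257e-10 m³.
Thus life L = V_lim·H/(K·W) = 2.257e-10 · 7.260e+09 / (6.681e-05 · 10.38) = 2363 m.

value=2363 m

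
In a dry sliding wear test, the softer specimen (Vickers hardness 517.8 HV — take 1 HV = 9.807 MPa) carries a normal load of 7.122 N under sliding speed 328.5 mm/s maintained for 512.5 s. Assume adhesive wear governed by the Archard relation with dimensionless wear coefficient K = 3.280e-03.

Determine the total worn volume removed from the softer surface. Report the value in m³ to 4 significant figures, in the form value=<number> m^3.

The intermediates appear rounded; all arithmetic keeps full float precision, and a lone final rounding, at 4 significant digits.
Convert: Sliding speed v = 328.5 mm/s = 0.3285 m/s. The distance L = v·t = 0.3285 m/s × 512.5 s = 168.4 m.
Convert: Hardness H = 517.8 HV × 9.807 MPa/HV = 5078 MPa = 5.078e+09 Pa.
Restated in SI base units: W = 7.122 N, H = 5.078e+09 Pa, K = 3.280e-03.
Worn volume V = K·W·L/H = 3.280e-03 · 7.122 · 168.4 / 5.078e+09 = 7.745e-10 m³.

value=7.745e-10 m^3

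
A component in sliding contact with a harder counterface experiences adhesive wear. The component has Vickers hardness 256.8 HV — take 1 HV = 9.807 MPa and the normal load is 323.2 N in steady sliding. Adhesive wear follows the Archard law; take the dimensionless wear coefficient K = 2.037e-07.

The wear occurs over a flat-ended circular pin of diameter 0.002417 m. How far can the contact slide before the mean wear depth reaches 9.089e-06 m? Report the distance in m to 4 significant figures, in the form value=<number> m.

value=1595 m

Printed values are rounded — all working math holds full precision, and one final rounding: 4 significant figures.
Hardness H = 256.8 HV × 9.807 MPa/HV = 2518 MPa = 2.518e+09 Pa.
Contact area A = π·d²/4 = π·(0.002417 m)²/4 = 4.588e-06 m².
Restated in SI base units: W = 323.2 N, H = 2.518e+09 Pa, K = 2.037e-07.
Allowed volume V_lim = h_lim·A = 9.089e-06 · 4.588e-06 = 4.170e-11 m³.
Sliding life L = V_lim·H/(K·W) = 4.170e-11 · 2.518e+09 / (2.037e-07 · 323.2) = 1595 m.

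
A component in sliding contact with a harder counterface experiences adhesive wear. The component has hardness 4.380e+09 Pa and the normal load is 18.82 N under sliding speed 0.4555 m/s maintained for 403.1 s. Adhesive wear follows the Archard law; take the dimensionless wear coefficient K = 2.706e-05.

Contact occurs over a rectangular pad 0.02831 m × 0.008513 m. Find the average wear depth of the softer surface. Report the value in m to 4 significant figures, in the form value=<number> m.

value=8.858e-08 m

Each operation carries full float precision. The intermediates are printed rounded — rounded once at the end: four significant figures.
Convert: Total distance L = v·t = 0.4555 m/s × 403.1 s = 183.6 m.
Convert: Contact area A = 0.02831 m × 0.008513 m = 2.410e-04 m².
SI base units throughout: W = 18.82 N, H = 4.380e+09 Pa, K = 2.706e-05.
By Archard's law, V = K·W·L/H = 2.706e-05 · 18.82 · 183.6 / 4.380e+09 = 2.135e-11 m³.
Wear depth h = V/A = 2.135e-11 / 2.410e-04 = 8.858e-08 m.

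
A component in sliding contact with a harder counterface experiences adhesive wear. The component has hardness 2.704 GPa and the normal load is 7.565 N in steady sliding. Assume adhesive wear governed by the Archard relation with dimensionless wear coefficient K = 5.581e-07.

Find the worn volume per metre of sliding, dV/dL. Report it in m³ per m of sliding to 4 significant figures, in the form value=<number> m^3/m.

Intermediate values are shown rounded, and all working math carries exact precision. Rounded once at the end, at four significant digits.
Hardness H = 2.704 GPa = 2.704e+09 Pa.
Restated in SI base units: W = 7.565 N, H = 2.704e+09 Pa, K = 5.581e-07.
Sliding wear rate dV/dL = K·W/H (no L dependence): 5.581e-07 · 7.565 / 2.704e+09 = 1.561e-15 m³/m.

value=1.561e-15 m^3/m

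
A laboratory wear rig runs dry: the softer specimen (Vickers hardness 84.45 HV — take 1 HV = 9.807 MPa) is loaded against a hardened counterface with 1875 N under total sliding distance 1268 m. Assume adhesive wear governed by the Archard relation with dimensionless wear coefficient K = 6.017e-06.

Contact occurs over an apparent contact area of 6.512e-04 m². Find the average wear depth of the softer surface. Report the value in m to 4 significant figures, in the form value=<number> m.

value=2.652e-05 m

The computation runs at exact precision; intermediate values are printed rounded, and rounded just once to four significant digits.
Convert: Hardness H = 84.45 HV × 9.807 MPa/HV = 828.2 MPa = 8.282e+08 Pa.
In SI base units: W = 1875 N, H = 8.282e+08 Pa, K = 6.017e-06.
Archard relation: V = K·W·L/H = 6.017e-06 · 1875 · 1268 / 8.282e+08 = 1.727e-08 m³.
Mean depth h = V/A = 1.727e-08 / 6.512e-04 = 2.652e-05 m.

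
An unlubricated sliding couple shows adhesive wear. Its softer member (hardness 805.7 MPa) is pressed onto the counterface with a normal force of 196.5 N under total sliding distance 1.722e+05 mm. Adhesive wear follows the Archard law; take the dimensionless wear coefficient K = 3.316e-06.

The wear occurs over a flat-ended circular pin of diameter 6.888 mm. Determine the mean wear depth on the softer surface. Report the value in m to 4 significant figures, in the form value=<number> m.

Intermediate values are displayed rounded; the computation runs at exact precision; a single final rounding: 4 significant digits.
Convert: Path length L = 1.722e+05 mm = 172.2 m.
Convert: Hardness H = 805.7 MPa = 8.057e+08 Pa.
Convert: Pin diameter d = 6.888 mm = 0.006888 m. Contact area A = π·d²/4 = π·(0.006888 m)²/4 = 3.726e-05 m².
In SI base units, W = 196.5 N, H = 8.057e+08 Pa, K = 3.316e-06.
Worn volume V = K·W·L/H = 3.316e-06 · 196.5 · 172.2 / 8.057e+08 = 1.393e-10 m³.
Mean depth h = V/A = 1.393e-10 / 3.726e-05 = 3.737e-06 m.

value=3.737e-06 m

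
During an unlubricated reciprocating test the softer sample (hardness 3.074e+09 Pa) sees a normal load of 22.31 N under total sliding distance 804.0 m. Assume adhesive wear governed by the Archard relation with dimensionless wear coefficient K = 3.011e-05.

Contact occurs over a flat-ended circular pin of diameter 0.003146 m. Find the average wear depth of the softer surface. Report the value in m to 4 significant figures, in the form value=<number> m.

Intermediate values appear rounded — each operation carries full precision — rounded once at the end: 4 significant digits.
Contact area A = π·d²/4 = π·(0.003146 m)²/4 = 7.773e-06 m².
In SI base units: W = 22.31 N, H = 3.074e+09 Pa, K = 3.011e-05.
Worn volume V = K·W·L/H = 3.011e-05 · 22.31 · 804.0 / 3.074e+09 = 1.757e-10 m³.
Depth of wear h = V/A = 1.757e-10 / 7.773e-06 = 2.260e-05 m.

value=2.260e-05 m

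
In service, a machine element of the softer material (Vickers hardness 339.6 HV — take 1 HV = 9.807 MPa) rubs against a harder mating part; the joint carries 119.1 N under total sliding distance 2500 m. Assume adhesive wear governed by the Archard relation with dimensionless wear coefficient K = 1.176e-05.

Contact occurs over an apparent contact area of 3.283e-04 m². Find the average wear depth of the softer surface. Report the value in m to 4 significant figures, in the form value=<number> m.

Shown intermediates are rounded; each operation runs at full float precision, and one final rounding, at four significant figures.
Hardness H = 339.6 HV × 9.807 MPa/HV = 3330 MPa = 3.330e+09 Pa.
Collected in SI base units: W = 119.1 N, H = 3.330e+09 Pa, K = 1.176e-05.
Archard relation: V = K·W·L/H = 1.176e-05 · 119.1 · 2500 / 3.330e+09 = 1.051e-09 m³.
Wear depth h = V/A = 1.051e-09 / 3.283e-04 = 3.202e-06 m.

value=3.202e-06 m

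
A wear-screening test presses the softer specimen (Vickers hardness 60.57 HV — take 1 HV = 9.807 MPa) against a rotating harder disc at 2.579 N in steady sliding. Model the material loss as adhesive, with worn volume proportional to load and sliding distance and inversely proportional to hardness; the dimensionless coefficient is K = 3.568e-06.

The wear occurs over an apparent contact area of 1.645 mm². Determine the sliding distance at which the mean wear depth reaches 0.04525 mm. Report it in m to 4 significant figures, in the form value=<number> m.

value=4805 m

All arithmetic carries full float precision. The intermediates are shown rounded. Rounded once at the end to 4 significant digits.
Hardness H = 60.57 HV × 9.807 MPa/HV = 594.0 MPa = 5.940e+08 Pa.
Contact area A = 1.645 mm² = 1.645e-06 m².
Depth limit h_lim = 0.04525 mm = 4.525e-05 m.
Collected in SI base units: W = 2.579 N, H = 5.940e+08 Pa, K = 3.568e-06.
Permissible volume V_lim = h_lim·A = 4.525e-05 · 1.645e-06 = 7.444e-11 m³.
Inverting, life L = V_lim·H/(K·W) = 7.444e-11 · 5.940e+08 / (3.568e-06 · 2.579) = 4805 m.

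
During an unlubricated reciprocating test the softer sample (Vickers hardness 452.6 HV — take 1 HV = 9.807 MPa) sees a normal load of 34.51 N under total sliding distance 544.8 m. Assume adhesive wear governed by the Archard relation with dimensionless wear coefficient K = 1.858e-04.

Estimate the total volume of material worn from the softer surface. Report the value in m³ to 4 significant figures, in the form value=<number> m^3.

Intermediate values are printed rounded — every step holds full float precision — a lone final rounding, at 4 significant figures.
Convert: Hardness H = 452.6 HV × 9.807 MPa/HV = 4439 MPa = 4.439e+09 Pa.
As SI base values: W = 34.51 N, H = 4.439e+09 Pa, K = 1.858e-04.
Wear volume V = K·W·L/H = 1.858e-04 · 34.51 · 544.8 / 4.439e+09 = 7.870e-10 m³.

value=7.870e-10 m^3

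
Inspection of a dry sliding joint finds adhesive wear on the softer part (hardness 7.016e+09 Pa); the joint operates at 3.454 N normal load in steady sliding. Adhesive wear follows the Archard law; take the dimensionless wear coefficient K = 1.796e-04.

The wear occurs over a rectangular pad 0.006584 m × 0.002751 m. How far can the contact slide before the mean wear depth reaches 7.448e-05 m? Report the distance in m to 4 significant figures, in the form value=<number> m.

value=1.526e+04 m

Each operation carries exact precision; intermediate values are printed rounded. Rounded just once, at 4 significant figures.
Convert: Contact area A = 0.006584 m × 0.002751 m = 1.811e-05 m².
In SI base units, W = 3.454 N, H = 7.016e+09 Pa, K = 1.796e-04.
Allowed volume V_lim = h_lim·A = 7.448e-05 · 1.811e-05 = 1.349e-09 m³.
So the life L = V_lim·H/(K·W) = 1.349e-09 · 7.016e+09 / (1.796e-04 · 3.454) = 1.526e+04 m.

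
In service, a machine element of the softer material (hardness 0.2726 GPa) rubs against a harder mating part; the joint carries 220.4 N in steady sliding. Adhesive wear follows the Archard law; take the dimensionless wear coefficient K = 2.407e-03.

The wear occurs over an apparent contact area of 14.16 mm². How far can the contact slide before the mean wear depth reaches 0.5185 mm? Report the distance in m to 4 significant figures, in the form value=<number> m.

Quoted intermediates are rounded; the algebra maintains exact precision; rounded once at the end to 4 significant figures.
Convert: Hardness H = 0.2726 GPa = 2.726e+08 Pa.
Convert: Contact area A = 14.16 mm² = 1.416e-05 m².
Convert: Depth limit h_lim = 0.5185 mm = 5.185e-04 m.
SI base units throughout: W = 220.4 N, H = 2.726e+08 Pa, K = 2.407e-03.
Permissible volume V_lim = h_lim·A = 5.185e-04 · 1.416e-05 = 7.342e-09 m³.
Inverting, life L = V_lim·H/(K·W) = 7.342e-09 · 2.726e+08 / (2.407e-03 · 220.4) = 3.773 m.

value=3.773 m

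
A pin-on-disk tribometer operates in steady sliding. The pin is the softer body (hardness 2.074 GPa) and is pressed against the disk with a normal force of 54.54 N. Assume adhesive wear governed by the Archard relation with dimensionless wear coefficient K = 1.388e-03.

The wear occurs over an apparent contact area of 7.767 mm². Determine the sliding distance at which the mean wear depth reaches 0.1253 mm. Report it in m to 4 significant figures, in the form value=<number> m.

All working math carries full float precision; intermediates are printed rounded; one final rounding, at four significant digits.
Convert: Hardness H = 2.074 GPa = 2.074e+09 Pa.
Convert: Contact area A = 7.767 mm² = 7.767e-06 m².
Convert: Depth limit h_lim = 0.1253 mm = 1.253e-04 m.
In SI base units: W = 54.54 N, H = 2.074e+09 Pa, K = 1.388e-03.
Permissible volume V_lim = h_lim·A = 1.253e-04 · 7.767e-06 = 9.732e-10 m³.
Life L = V_lim·H/(K·W) = 9.732e-10 · 2.074e+09 / (1.388e-03 · 54.54) = 26.66 m.

value=26.66 m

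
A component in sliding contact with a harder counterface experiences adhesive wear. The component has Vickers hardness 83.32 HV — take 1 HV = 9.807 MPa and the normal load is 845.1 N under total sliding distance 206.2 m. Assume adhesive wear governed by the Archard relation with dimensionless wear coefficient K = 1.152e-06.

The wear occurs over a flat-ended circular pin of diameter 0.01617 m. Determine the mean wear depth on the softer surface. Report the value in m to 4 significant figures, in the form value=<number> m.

Intermediates are displayed rounded. Each operation carries full precision — rounded once at the end to four significant figures.
Convert: Hardness H = 83.32 HV × 9.807 MPa/HV = 817.1 MPa = 8.171e+08 Pa.
Convert: Contact area A = π·d²/4 = π·(0.01617 m)²/4 = 2.054e-04 m².
Collected in SI base units: W = 845.1 N, H = 8.171e+08 Pa, K = 1.152e-06.
The Archard volume V = K·W·L/H = 1.152e-06 · 845.1 · 206.2 / 8.171e+08 = 2.457e-10 m³.
Average depth h = V/A = 2.457e-10 / 2.054e-04 = 1.196e-06 m.

value=1.196e-06 m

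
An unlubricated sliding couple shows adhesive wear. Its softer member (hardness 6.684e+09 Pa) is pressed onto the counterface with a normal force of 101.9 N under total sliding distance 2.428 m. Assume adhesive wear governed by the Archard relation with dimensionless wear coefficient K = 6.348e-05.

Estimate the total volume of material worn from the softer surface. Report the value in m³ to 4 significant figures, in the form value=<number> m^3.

Shown intermediates are rounded — each operation runs at full precision; one final rounding to four significant figures.
Collected in SI base units: W = 101.9 N, H = 6.684e+09 Pa, K = 6.348e-05.
Archard relation: V = K·W·L/H = 6.348e-05 · 101.9 · 2.428 / 6.684e+09 = 2.350e-12 m³.

value=2.350e-12 m^3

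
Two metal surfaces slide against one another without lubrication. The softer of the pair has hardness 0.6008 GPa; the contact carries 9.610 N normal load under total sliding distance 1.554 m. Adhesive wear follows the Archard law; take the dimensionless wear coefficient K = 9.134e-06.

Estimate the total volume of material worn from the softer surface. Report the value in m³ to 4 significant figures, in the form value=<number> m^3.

value=2.270e-13 m^3

The computation holds full float precision; the intermediates are printed rounded — one final rounding to 4 significant digits.
Convert: Hardness H = 0.6008 GPa = 6.008e+08 Pa.
Working in SI base units: W = 9.610 N, H = 6.008e+08 Pa, K = 9.134e-06.
Archard relation: V = K·W·L/H = 9.134e-06 · 9.610 · 1.554 / 6.008e+08 = 2.270e-13 m³.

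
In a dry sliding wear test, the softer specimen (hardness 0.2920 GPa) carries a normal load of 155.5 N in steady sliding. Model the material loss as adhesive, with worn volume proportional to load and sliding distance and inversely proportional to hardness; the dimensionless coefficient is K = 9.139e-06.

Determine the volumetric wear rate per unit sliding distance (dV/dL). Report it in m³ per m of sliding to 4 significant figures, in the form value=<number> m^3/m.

The intermediates are printed rounded — each operation maintains full precision — one last rounding: four significant figures.
Hardness H = 0.2920 GPa = 2.920e+08 Pa.
Restated in SI base units: W = 155.5 N, H = 2.920e+08 Pa, K = 9.139e-06.
Rate of wear dV/dL = K·W/H, so: 9.139e-06 · 155.5 / 2.920e+08 = 4.867e-12 m³/m.

value=4.867e-12 m^3/m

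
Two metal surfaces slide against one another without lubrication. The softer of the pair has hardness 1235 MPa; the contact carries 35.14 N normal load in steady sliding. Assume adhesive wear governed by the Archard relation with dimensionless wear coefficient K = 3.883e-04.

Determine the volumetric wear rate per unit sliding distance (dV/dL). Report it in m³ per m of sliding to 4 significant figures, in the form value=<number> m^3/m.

Intermediates are printed rounded; the algebra carries full precision — rounded once at the end to 4 significant digits.
Hardness H = 1235 MPa = 1.235e+09 Pa.
SI base units throughout: W = 35.14 N, H = 1.235e+09 Pa, K = 3.883e-04.
The wear rate dV/dL = K·W/H — distance-free: 3.883e-04 · 35.14 / 1.235e+09 = 1.105e-11 m³/m.

value=1.105e-11 m^3/m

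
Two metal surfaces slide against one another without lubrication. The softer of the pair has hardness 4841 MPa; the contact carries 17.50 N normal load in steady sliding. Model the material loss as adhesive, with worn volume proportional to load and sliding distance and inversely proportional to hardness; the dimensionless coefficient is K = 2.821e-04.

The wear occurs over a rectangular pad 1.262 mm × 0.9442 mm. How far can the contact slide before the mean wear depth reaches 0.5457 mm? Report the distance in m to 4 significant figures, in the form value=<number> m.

value=637.6 m

Intermediates are shown rounded. Each operation maintains full precision; one final rounding, at 4 significant figures.
Hardness H = 4841 MPa = 4.841e+09 Pa.
Pad sides 1.262 mm × 0.9442 mm = 1.262e-03 m × 9.442e-04 m. Contact area A = 1.262e-03 m × 9.442e-04 m = 1.192e-06 m².
Depth limit h_lim = 0.5457 mm = 5.457e-04 m.
Collected in SI base units: W = 17.50 N, H = 4.841e+09 Pa, K = 2.821e-04.
Limit volume V_lim = h_lim·A = 5.457e-04 · 1.192e-06 = 6.502e-10 m³.
So the life L = V_lim·H/(K·W) = 6.502e-10 · 4.841e+09 / (2.821e-04 · 17.50) = 637.6 m.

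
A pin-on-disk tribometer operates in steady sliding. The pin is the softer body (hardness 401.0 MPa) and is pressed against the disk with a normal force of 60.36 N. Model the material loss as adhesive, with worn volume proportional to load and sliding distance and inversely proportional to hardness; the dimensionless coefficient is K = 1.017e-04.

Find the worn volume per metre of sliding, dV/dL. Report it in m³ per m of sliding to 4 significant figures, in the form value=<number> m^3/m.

Each operation maintains full float precision. Displayed values are rounded, and a single final rounding: 4 significant digits.
Convert: Hardness H = 401.0 MPa = 4.010e+08 Pa.
In SI base units, W = 60.36 N, H = 4.010e+08 Pa, K = 1.017e-04.
The wear rate dV/dL = K·W/H, per unit distance: 1.017e-04 · 60.36 / 4.010e+08 = 1.531e-11 m³/m.

value=1.531e-11 m^3/m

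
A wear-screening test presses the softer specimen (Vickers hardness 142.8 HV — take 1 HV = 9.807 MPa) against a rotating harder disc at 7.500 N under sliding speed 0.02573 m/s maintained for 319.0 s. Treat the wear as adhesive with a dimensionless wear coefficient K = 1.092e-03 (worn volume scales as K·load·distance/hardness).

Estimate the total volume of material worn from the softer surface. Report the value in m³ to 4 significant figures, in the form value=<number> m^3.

All working math runs at full float precision — intermediates appear rounded, and rounded just once to four significant digits.
Sliding distance L = v·t = 0.02573 m/s × 319.0 s = 8.208 m.
Hardness H = 142.8 HV × 9.807 MPa/HV = 1400 MPa = 1.400e+09 Pa.
As SI base values: W = 7.500 N, H = 1.400e+09 Pa, K = 1.092e-03.
Volume removed: V = K·W·L/H = 1.092e-03 · 7.500 · 8.208 / 1.400e+09 = 4.800e-11 m³.

value=4.800e-11 m^3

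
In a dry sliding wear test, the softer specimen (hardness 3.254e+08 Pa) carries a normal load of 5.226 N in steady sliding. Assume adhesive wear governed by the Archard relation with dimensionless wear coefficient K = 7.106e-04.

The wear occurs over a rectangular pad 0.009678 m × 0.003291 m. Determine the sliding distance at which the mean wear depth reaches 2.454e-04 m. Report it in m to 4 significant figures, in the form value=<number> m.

value=684.9 m

Intermediates are printed rounded — all arithmetic holds full precision; one final rounding, at 4 significant digits.
Convert: Contact area A = 0.009678 m × 0.003291 m = 3.185e-05 m².
Restated in SI base units: W = 5.226 N, H = 3.254e+08 Pa, K = 7.106e-04.
At the depth limit, V_lim = h_lim·A = 2.454e-04 · 3.185e-05 = 7.816e-09 m³.
Sliding life L = V_lim·H/(K·W) = 7.816e-09 · 3.254e+08 / (7.106e-04 · 5.226) = 684.9 m.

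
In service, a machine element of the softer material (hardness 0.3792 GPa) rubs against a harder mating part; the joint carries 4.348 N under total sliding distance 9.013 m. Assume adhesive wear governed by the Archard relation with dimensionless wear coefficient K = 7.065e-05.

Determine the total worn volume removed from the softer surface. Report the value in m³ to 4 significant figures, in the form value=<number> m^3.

value=7.301e-12 m^3

Intermediates are shown rounded; all working math maintains exact precision, and a lone final rounding to four significant figures.
Convert: Hardness H = 0.3792 GPa = 3.792e+08 Pa.
In SI base units, W = 4.348 N, H = 3.792e+08 Pa, K = 7.065e-05.
Worn volume V = K·W·L/H = 7.065e-05 · 4.348 · 9.013 / 3.792e+08 = 7.301e-12 m³.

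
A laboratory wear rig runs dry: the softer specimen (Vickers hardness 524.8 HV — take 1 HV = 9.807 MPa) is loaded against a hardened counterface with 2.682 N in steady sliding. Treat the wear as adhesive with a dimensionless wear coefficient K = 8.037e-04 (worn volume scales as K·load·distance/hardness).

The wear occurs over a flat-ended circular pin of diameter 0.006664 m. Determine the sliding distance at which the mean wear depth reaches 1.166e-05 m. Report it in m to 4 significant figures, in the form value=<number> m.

The computation keeps full float precision; intermediate values are displayed rounded, and a lone final rounding, at 4 significant digits.
Hardness H = 524.8 HV × 9.807 MPa/HV = 5147 MPa = 5.147e+09 Pa.
Contact area A = π·d²/4 = π·(0.006664 m)²/4 = 3.488e-05 m².
Working in SI base units: W = 2.682 N, H = 5.147e+09 Pa, K = 8.037e-04.
Volume at the limit: V_lim = h_lim·A = 1.166e-05 · 3.488e-05 = 4.067e-10 m³.
Life L = V_lim·H/(K·W) = 4.067e-10 · 5.147e+09 / (8.037e-04 · 2.682) = 971.0 m.

value=971.0 m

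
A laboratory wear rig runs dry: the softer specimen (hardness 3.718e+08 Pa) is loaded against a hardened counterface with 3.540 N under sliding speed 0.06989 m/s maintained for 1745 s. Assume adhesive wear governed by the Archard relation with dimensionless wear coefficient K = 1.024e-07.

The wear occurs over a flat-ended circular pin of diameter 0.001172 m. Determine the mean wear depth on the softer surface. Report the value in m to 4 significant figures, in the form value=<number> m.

Quoted intermediates are rounded; all working math carries full float precision. Rounded once at the end: four significant digits.
Convert: Sliding distance L = v·t = 0.06989 m/s × 1745 s = 122.0 m.
Convert: Contact area A = π·d²/4 = π·(0.001172 m)²/4 = 1.079e-06 m².
In SI base units, W = 3.540 N, H = 3.718e+08 Pa, K = 1.024e-07.
Wear volume V = K·W·L/H = 1.024e-07 · 3.540 · 122.0 / 3.718e+08 = 1.189e-13 m³.
Mean depth h = V/A = 1.189e-13 / 1.079e-06 = 1.102e-07 m.

value=1.102e-07 m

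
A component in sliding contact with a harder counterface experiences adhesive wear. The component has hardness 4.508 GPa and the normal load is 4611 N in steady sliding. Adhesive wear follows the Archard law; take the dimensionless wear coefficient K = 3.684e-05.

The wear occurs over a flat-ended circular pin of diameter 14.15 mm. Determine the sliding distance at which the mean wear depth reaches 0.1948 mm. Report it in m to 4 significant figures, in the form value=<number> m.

value=812.9 m

Every step carries full precision; printed values are rounded — a single final rounding to 4 significant figures.
Hardness H = 4.508 GPa = 4.508e+09 Pa.
Pin diameter d = 14.15 mm = 0.01415 m. Contact area A = π·d²/4 = π·(0.01415 m)²/4 = 1.573e-04 m².
Depth limit h_lim = 0.1948 mm = 1.948e-04 m.
Expressed in SI base units: W = 4611 N, H = 4.508e+09 Pa, K = 3.684e-05.
Allowed volume V_lim = h_lim·A = 1.948e-04 · 1.573e-04 = 3.063e-08 m³.
Thus life L = V_lim·H/(K·W) = 3.063e-08 · 4.508e+09 / (3.684e-05 · 4611) = 812.9 m.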